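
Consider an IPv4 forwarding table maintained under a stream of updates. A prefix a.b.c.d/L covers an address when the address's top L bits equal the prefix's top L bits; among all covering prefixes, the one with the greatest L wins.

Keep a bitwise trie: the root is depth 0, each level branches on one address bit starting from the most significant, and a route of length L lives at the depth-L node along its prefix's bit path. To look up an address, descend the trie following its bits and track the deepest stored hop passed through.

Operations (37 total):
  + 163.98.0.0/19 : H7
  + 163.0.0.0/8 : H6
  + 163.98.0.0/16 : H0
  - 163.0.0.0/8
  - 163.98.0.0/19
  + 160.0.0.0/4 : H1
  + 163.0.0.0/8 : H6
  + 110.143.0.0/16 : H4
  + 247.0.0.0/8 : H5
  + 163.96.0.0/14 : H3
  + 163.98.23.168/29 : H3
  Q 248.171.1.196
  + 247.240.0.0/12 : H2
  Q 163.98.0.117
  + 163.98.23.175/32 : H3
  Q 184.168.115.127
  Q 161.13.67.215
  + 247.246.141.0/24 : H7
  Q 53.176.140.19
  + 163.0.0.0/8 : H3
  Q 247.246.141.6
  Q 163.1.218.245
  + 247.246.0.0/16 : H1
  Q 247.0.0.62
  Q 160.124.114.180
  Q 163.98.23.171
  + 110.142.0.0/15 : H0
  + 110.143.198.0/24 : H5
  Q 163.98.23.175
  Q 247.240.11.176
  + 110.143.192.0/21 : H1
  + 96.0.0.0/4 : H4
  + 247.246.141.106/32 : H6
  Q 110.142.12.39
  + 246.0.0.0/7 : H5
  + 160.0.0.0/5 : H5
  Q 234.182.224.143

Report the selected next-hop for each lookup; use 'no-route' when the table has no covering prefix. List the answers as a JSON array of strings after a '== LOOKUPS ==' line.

Trace:
  add 163.98.0.0/19 -> H7 at depth 19
  add 163.0.0.0/8 -> H6 at depth 8
  add 163.98.0.0/16 -> H0 at depth 16
  del 163.0.0.0/8 (clear depth 8)
  del 163.98.0.0/19 (clear depth 19)
  add 160.0.0.0/4 -> H1 at depth 4
  add 163.0.0.0/8 -> H6 at depth 8
  add 110.143.0.0/16 -> H4 at depth 16
  add 247.0.0.0/8 -> H5 at depth 8
  add 163.96.0.0/14 -> H3 at depth 14
  add 163.98.23.168/29 -> H3 at depth 29
  lookup 248.171.1.196: bits 1111 walk d0:-→d1:-→d2:-→d3:-→d4:- -> no-route
  add 247.240.0.0/12 -> H2 at depth 12
  lookup 163.98.0.117: bits 1010001101100010000 walk d0:-→d1:-→d2:-→d3:-→d4:H1→d5:-→d6:-→d7:-→d8:H6→d9:-→d10:-→d11:-→d12:-→d13:-→d14:H3→d15:-→d16:H0→d17:-→d18:-→d19:- -> H0
  add 163.98.23.175/32 -> H3 at depth 32
  lookup 184.168.115.127: bits 101 walk d0:-→d1:-→d2:-→d3:- -> no-route
  lookup 161.13.67.215: bits 101000 walk d0:-→d1:-→d2:-→d3:-→d4:H1→d5:-→d6:- -> H1
  add 247.246.141.0/24 -> H7 at depth 24
  lookup 53.176.140.19: bits 0 walk d0:-→d1:- -> no-route
  add 163.0.0.0/8 -> H3 at depth 8
  lookup 247.246.141.6: bits 111101111111011010001101 walk d0:-→d1:-→d2:-→d3:-→d4:-→d5:-→d6:-→d7:-→d8:H5→d9:-→d10:-→d11:-→d12:H2→d13:-→d14:-→d15:-→d16:-→d17:-→d18:-→d19:-→d20:-→d21:-→d22:-→d23:-→d24:H7 -> H7
  lookup 163.1.218.245: bits 101000110 walk d0:-→d1:-→d2:-→d3:-→d4:H1→d5:-→d6:-→d7:-→d8:H3→d9:- -> H3
  add 247.246.0.0/16 -> H1 at depth 16
  lookup 247.0.0.62: bits 11110111 walk d0:-→d1:-→d2:-→d3:-→d4:-→d5:-→d6:-→d7:-→d8:H5 -> H5
  lookup 160.124.114.180: bits 101000 walk d0:-→d1:-→d2:-→d3:-→d4:H1→d5:-→d6:- -> H1
  lookup 163.98.23.171: bits 10100011011000100001011110101 walk d0:-→d1:-→d2:-→d3:-→d4:H1→d5:-→d6:-→d7:-→d8:H3→d9:-→d10:-→d11:-→d12:-→d13:-→d14:H3→d15:-→d16:H0→d17:-→d18:-→d19:-→d20:-→d21:-→d22:-→d23:-→d24:-→d25:-→d26:-→d27:-→d28:-→d29:H3 -> H3
  add 110.142.0.0/15 -> H0 at depth 15
  add 110.143.198.0/24 -> H5 at depth 24
  lookup 163.98.23.175: bits 10100011011000100001011110101111 walk d0:-→d1:-→d2:-→d3:-→d4:H1→d5:-→d6:-→d7:-→d8:H3→d9:-→d10:-→d11:-→d12:-→d13:-→d14:H3→d15:-→d16:H0→d17:-→d18:-→d19:-→d20:-→d21:-→d22:-→d23:-→d24:-→d25:-→d26:-→d27:-→d28:-→d29:H3→d30:-→d31:-→d32:H3 -> H3
  lookup 247.240.11.176: bits 1111011111110 walk d0:-→d1:-→d2:-→d3:-→d4:-→d5:-→d6:-→d7:-→d8:H5→d9:-→d10:-→d11:-→d12:H2→d13:- -> H2
  add 110.143.192.0/21 -> H1 at depth 21
  add 96.0.0.0/4 -> H4 at depth 4
  add 247.246.141.106/32 -> H6 at depth 32
  lookup 110.142.12.39: bits 011011101000111 walk d0:-→d1:-→d2:-→d3:-→d4:H4→d5:-→d6:-→d7:-→d8:-→d9:-→d10:-→d11:-→d12:-→d13:-→d14:-→d15:H0 -> H0
  add 246.0.0.0/7 -> H5 at depth 7
  add 160.0.0.0/5 -> H5 at depth 5
  lookup 234.182.224.143: bits 111 walk d0:-→d1:-→d2:-→d3:- -> no-route

== LOOKUPS ==
["no-route","H0","no-route","H1","no-route","H7","H3","H5","H1","H3","H3","H2","H0","no-route"]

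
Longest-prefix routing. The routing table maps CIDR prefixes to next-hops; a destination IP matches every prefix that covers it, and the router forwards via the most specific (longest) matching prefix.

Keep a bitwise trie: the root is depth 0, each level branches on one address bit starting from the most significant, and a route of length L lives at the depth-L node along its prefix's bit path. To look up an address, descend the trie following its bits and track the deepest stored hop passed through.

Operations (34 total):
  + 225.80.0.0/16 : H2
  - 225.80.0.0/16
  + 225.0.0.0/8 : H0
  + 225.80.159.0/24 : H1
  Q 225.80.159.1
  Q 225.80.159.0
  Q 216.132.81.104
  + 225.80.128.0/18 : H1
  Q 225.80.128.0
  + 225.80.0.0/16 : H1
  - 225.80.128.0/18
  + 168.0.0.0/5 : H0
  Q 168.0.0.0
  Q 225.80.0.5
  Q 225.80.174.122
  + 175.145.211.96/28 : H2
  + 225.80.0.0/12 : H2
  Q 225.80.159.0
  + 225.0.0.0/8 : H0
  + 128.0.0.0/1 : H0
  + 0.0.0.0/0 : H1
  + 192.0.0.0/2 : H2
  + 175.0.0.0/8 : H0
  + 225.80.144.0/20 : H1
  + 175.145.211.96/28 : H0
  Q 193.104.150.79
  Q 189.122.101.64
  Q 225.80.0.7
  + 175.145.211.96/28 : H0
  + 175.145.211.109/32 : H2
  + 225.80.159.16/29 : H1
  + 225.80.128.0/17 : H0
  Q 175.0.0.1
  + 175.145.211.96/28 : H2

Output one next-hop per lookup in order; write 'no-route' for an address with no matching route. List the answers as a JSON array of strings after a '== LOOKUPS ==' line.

Process each operation:
  add 225.80.0.0/16 -> H2 at depth 16
  del 225.80.0.0/16 (clear depth 16)
  add 225.0.0.0/8 -> H0 at depth 8
  add 225.80.159.0/24 -> H1 at depth 24
  lookup 225.80.159.1: bits 111000010101000010011111 walk d0:-→d1:-→d2:-→d3:-→d4:-→d5:-→d6:-→d7:-→d8:H0→d9:-→d10:-→d11:-→d12:-→d13:-→d14:-→d15:-→d16:-→d17:-→d18:-→d19:-→d20:-→d21:-→d22:-→d23:-→d24:H1 -> H1
  lookup 225.80.159.0: bits 111000010101000010011111 walk d0:-→d1:-→d2:-→d3:-→d4:-→d5:-→d6:-→d7:-→d8:H0→d9:-→d10:-→d11:-→d12:-→d13:-→d14:-→d15:-→d16:-→d17:-→d18:-→d19:-→d20:-→d21:-→d22:-→d23:-→d24:H1 -> H1
  lookup 216.132.81.104: bits 11 walk d0:-→d1:-→d2:- -> no-route
  add 225.80.128.0/18 -> H1 at depth 18
  lookup 225.80.128.0: bits 1110000101010000100 walk d0:-→d1:-→d2:-→d3:-→d4:-→d5:-→d6:-→d7:-→d8:H0→d9:-→d10:-→d11:-→d12:-→d13:-→d14:-→d15:-→d16:-→d17:-→d18:H1→d19:- -> H1
  add 225.80.0.0/16 -> H1 at depth 16
  del 225.80.128.0/18 (clear depth 18)
  add 168.0.0.0/5 -> H0 at depth 5
  lookup 168.0.0.0: bits 10101 walk d0:-→d1:-→d2:-→d3:-→d4:-→d5:H0 -> H0
  lookup 225.80.0.5: bits 1110000101010000 walk d0:-→d1:-→d2:-→d3:-→d4:-→d5:-→d6:-→d7:-→d8:H0→d9:-→d10:-→d11:-→d12:-→d13:-→d14:-→d15:-→d16:H1 -> H1
  lookup 225.80.174.122: bits 111000010101000010 walk d0:-→d1:-→d2:-→d3:-→d4:-→d5:-→d6:-→d7:-→d8:H0→d9:-→d10:-→d11:-→d12:-→d13:-→d14:-→d15:-→d16:H1→d17:-→d18:- -> H1
  add 175.145.211.96/28 -> H2 at depth 28
  add 225.80.0.0/12 -> H2 at depth 12
  lookup 225.80.159.0: bits 111000010101000010011111 walk d0:-→d1:-→d2:-→d3:-→d4:-→d5:-→d6:-→d7:-→d8:H0→d9:-→d10:-→d11:-→d12:H2→d13:-→d14:-→d15:-→d16:H1→d17:-→d18:-→d19:-→d20:-→d21:-→d22:-→d23:-→d24:H1 -> H1
  add 225.0.0.0/8 -> H0 at depth 8
  add 128.0.0.0/1 -> H0 at depth 1
  add 0.0.0.0/0 -> H1 at depth 0
  add 192.0.0.0/2 -> H2 at depth 2
  add 175.0.0.0/8 -> H0 at depth 8
  add 225.80.144.0/20 -> H1 at depth 20
  add 175.145.211.96/28 -> H0 at depth 28
  lookup 193.104.150.79: bits 11 walk d0:H1→d1:H0→d2:H2 -> H2
  lookup 189.122.101.64: bits 101 walk d0:H1→d1:H0→d2:-→d3:- -> H0
  lookup 225.80.0.7: bits 1110000101010000 walk d0:H1→d1:H0→d2:H2→d3:-→d4:-→d5:-→d6:-→d7:-→d8:H0→d9:-→d10:-→d11:-→d12:H2→d13:-→d14:-→d15:-→d16:H1 -> H1
  add 175.145.211.96/28 -> H0 at depth 28
  add 175.145.211.109/32 -> H2 at depth 32
  add 225.80.159.16/29 -> H1 at depth 29
  add 225.80.128.0/17 -> H0 at depth 17
  lookup 175.0.0.1: bits 10101111 walk d0:H1→d1:H0→d2:-→d3:-→d4:-→d5:H0→d6:-→d7:-→d8:H0 -> H0
  add 175.145.211.96/28 -> H2 at depth 28

== LOOKUPS ==
["H1","H1","no-route","H1","H0","H1","H1","H1","H2","H0","H1","H0"]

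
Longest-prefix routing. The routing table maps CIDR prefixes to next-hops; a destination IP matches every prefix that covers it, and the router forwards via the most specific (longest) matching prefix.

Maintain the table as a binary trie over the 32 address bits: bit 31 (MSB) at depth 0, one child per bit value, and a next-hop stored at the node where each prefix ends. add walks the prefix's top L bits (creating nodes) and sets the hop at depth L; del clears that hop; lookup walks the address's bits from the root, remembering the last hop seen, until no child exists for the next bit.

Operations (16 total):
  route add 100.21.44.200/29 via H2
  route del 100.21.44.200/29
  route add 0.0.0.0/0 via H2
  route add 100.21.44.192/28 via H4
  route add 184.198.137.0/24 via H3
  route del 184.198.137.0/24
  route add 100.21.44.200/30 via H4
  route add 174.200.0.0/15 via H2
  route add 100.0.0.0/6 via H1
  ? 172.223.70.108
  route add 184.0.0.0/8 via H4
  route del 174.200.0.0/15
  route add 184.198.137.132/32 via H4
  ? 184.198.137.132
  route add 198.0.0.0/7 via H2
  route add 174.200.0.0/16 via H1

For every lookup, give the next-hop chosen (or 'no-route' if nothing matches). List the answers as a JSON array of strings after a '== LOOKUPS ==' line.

Trace:
  add 100.21.44.200/29 -> H2 at depth 29
  - 100.21.44.200/29 clear@29
  add 0.0.0.0/0 -> H2 at depth 0
  add 100.21.44.192/28 -> H4 at depth 28
  add 184.198.137.0/24 -> H3 at depth 24
  - 184.198.137.0/24 clear@24
  add 100.21.44.200/30 -> H4 at depth 30
  add 174.200.0.0/15 -> H2 at depth 15
  add 100.0.0.0/6 -> H1 at depth 6
  ? 172.223.70.108  path d0:H2→d1:-→d2:-→d3:-→d4:-→d5:-→d6:-  best=H2
  add 184.0.0.0/8 -> H4 at depth 8
  - 174.200.0.0/15 clear@15
  add 184.198.137.132/32 -> H4 at depth 32
  ? 184.198.137.132  path d0:H2→d1:-→d2:-→d3:-→d4:-→d5:-→d6:-→d7:-→d8:H4→d9:-→d10:-→d11:-→d12:-→d13:-→d14:-→d15:-→d16:-→d17:-→d18:-→d19:-→d20:-→d21:-→d22:-→d23:-→d24:-→d25:-→d26:-→d27:-→d28:-→d29:-→d30:-→d31:-→d32:H4  best=H4
  add 198.0.0.0/7 -> H2 at depth 7
  add 174.200.0.0/16 -> H1 at depth 16

== LOOKUPS ==
["H2","H4"]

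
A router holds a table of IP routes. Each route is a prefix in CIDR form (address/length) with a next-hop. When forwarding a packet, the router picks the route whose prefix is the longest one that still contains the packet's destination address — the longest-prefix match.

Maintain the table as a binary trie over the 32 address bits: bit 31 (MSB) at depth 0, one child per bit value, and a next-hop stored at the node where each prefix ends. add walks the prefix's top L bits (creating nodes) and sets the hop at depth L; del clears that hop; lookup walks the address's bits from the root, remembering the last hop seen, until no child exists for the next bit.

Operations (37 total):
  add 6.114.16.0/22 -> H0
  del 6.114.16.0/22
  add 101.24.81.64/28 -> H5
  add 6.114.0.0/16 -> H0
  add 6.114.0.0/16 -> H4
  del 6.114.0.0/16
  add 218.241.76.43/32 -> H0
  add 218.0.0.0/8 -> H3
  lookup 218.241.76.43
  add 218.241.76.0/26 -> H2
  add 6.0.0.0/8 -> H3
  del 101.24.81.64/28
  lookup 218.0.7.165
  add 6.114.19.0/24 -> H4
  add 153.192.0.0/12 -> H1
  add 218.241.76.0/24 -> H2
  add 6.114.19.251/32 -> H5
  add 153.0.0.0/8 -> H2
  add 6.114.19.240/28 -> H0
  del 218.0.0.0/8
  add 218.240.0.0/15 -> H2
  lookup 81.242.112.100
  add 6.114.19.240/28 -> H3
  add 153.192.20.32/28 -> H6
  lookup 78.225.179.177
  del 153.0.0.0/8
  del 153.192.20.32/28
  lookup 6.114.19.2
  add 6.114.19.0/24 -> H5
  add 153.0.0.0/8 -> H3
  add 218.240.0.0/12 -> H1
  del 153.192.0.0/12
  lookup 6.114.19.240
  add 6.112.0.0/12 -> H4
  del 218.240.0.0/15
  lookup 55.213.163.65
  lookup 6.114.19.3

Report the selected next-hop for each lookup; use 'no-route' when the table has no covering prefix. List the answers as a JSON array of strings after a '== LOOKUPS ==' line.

Process each operation:
  + 6.114.16.0/22 (H0) depth=22
  del 6.114.16.0/22 (clear depth 22)
  + 101.24.81.64/28 (H5) depth=28
  + 6.114.0.0/16 (H0) depth=16
  + 6.114.0.0/16 (H4) depth=16
  del 6.114.0.0/16 (clear depth 16)
  + 218.241.76.43/32 (H0) depth=32
  + 218.0.0.0/8 (H3) depth=8
  ? 218.241.76.43  path d0:-→d1:-→d2:-→d3:-→d4:-→d5:-→d6:-→d7:-→d8:H3→d9:-→d10:-→d11:-→d12:-→d13:-→d14:-→d15:-→d16:-→d17:-→d18:-→d19:-→d20:-→d21:-→d22:-→d23:-→d24:-→d25:-→d26:-→d27:-→d28:-→d29:-→d30:-→d31:-→d32:H0  best=H0
  + 218.241.76.0/26 (H2) depth=26
  + 6.0.0.0/8 (H3) depth=8
  del 101.24.81.64/28 (clear depth 28)
  ? 218.0.7.165  path d0:-→d1:-→d2:-→d3:-→d4:-→d5:-→d6:-→d7:-→d8:H3  best=H3
  + 6.114.19.0/24 (H4) depth=24
  + 153.192.0.0/12 (H1) depth=12
  + 218.241.76.0/24 (H2) depth=24
  + 6.114.19.251/32 (H5) depth=32
  + 153.0.0.0/8 (H2) depth=8
  + 6.114.19.240/28 (H0) depth=28
  del 218.0.0.0/8 (clear depth 8)
  + 218.240.0.0/15 (H2) depth=15
  ? 81.242.112.100  path d0:-→d1:-→d2:-  best=no-route
  + 6.114.19.240/28 (H3) depth=28
  + 153.192.20.32/28 (H6) depth=28
  ? 78.225.179.177  path d0:-→d1:-→d2:-  best=no-route
  del 153.0.0.0/8 (clear depth 8)
  del 153.192.20.32/28 (clear depth 28)
  ? 6.114.19.2  path d0:-→d1:-→d2:-→d3:-→d4:-→d5:-→d6:-→d7:-→d8:H3→d9:-→d10:-→d11:-→d12:-→d13:-→d14:-→d15:-→d16:-→d17:-→d18:-→d19:-→d20:-→d21:-→d22:-→d23:-→d24:H4  best=H4
  + 6.114.19.0/24 (H5) depth=24
  + 153.0.0.0/8 (H3) depth=8
  + 218.240.0.0/12 (H1) depth=12
  del 153.192.0.0/12 (clear depth 12)
  ? 6.114.19.240  path d0:-→d1:-→d2:-→d3:-→d4:-→d5:-→d6:-→d7:-→d8:H3→d9:-→d10:-→d11:-→d12:-→d13:-→d14:-→d15:-→d16:-→d17:-→d18:-→d19:-→d20:-→d21:-→d22:-→d23:-→d24:H5→d25:-→d26:-→d27:-→d28:H3  best=H3
  + 6.112.0.0/12 (H4) depth=12
  del 218.240.0.0/15 (clear depth 15)
  ? 55.213.163.65  path d0:-→d1:-→d2:-  best=no-route
  ? 6.114.19.3  path d0:-→d1:-→d2:-→d3:-→d4:-→d5:-→d6:-→d7:-→d8:H3→d9:-→d10:-→d11:-→d12:H4→d13:-→d14:-→d15:-→d16:-→d17:-→d18:-→d19:-→d20:-→d21:-→d22:-→d23:-→d24:H5  best=H5

== LOOKUPS ==
["H0","H3","no-route","no-route","H4","H3","no-route","H5"]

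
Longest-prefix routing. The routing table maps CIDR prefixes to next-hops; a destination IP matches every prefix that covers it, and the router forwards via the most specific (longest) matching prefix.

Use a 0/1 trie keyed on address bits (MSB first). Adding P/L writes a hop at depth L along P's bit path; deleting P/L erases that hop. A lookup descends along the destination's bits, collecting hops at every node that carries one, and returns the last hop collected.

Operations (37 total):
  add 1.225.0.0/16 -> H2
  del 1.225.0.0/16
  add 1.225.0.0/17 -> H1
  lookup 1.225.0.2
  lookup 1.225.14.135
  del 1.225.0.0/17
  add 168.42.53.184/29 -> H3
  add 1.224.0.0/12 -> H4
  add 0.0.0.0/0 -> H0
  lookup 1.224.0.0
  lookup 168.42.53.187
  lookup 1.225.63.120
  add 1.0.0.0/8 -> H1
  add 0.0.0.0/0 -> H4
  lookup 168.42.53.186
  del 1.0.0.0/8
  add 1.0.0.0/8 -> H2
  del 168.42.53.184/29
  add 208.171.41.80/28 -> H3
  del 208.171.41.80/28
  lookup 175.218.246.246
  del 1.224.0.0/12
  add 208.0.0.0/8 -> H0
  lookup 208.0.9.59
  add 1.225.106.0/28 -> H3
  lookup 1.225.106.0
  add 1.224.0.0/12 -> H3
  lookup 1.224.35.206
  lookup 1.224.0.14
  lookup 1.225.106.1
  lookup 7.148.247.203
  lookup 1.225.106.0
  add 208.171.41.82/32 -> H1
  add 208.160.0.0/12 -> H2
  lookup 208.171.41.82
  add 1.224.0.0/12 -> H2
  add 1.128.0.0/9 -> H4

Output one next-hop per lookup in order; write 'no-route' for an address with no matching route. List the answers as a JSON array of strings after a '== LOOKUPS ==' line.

Trace:
  + 1.225.0.0/16 (H2) depth=16
  del 1.225.0.0/16 (clear depth 16)
  + 1.225.0.0/17 (H1) depth=17
  Q 1.225.0.2: descend 00000001111000010 ; hops seen [H1] ; pick H1
  Q 1.225.14.135: descend 00000001111000010 ; hops seen [H1] ; pick H1
  del 1.225.0.0/17 (clear depth 17)
  + 168.42.53.184/29 (H3) depth=29
  + 1.224.0.0/12 (H4) depth=12
  + 0.0.0.0/0 (H0) depth=0
  Q 1.224.0.0: descend 000000011110000 ; hops seen [H0,H4] ; pick H4
  Q 168.42.53.187: descend 10101000001010100011010110111 ; hops seen [H0,H3] ; pick H3
  Q 1.225.63.120: descend 00000001111000010 ; hops seen [H0,H4] ; pick H4
  + 1.0.0.0/8 (H1) depth=8
  + 0.0.0.0/0 (H4) depth=0
  Q 168.42.53.186: descend 10101000001010100011010110111 ; hops seen [H4,H3] ; pick H3
  del 1.0.0.0/8 (clear depth 8)
  + 1.0.0.0/8 (H2) depth=8
  del 168.42.53.184/29 (clear depth 29)
  + 208.171.41.80/28 (H3) depth=28
  del 208.171.41.80/28 (clear depth 28)
  Q 175.218.246.246: descend 10101 ; hops seen [H4] ; pick H4
  del 1.224.0.0/12 (clear depth 12)
  + 208.0.0.0/8 (H0) depth=8
  Q 208.0.9.59: descend 11010000 ; hops seen [H4,H0] ; pick H0
  + 1.225.106.0/28 (H3) depth=28
  Q 1.225.106.0: descend 0000000111100001011010100000 ; hops seen [H4,H2,H3] ; pick H3
  + 1.224.0.0/12 (H3) depth=12
  Q 1.224.35.206: descend 000000011110000 ; hops seen [H4,H2,H3] ; pick H3
  Q 1.224.0.14: descend 000000011110000 ; hops seen [H4,H2,H3] ; pick H3
  Q 1.225.106.1: descend 0000000111100001011010100000 ; hops seen [H4,H2,H3,H3] ; pick H3
  Q 7.148.247.203: descend 00000 ; hops seen [H4] ; pick H4
  Q 1.225.106.0: descend 0000000111100001011010100000 ; hops seen [H4,H2,H3,H3] ; pick H3
  + 208.171.41.82/32 (H1) depth=32
  + 208.160.0.0/12 (H2) depth=12
  Q 208.171.41.82: descend 11010000101010110010100101010010 ; hops seen [H4,H0,H2,H1] ; pick H1
  + 1.224.0.0/12 (H2) depth=12
  + 1.128.0.0/9 (H4) depth=9

== LOOKUPS ==
["H1","H1","H4","H3","H4","H3","H4","H0","H3","H3","H3","H3","H4","H3","H1"]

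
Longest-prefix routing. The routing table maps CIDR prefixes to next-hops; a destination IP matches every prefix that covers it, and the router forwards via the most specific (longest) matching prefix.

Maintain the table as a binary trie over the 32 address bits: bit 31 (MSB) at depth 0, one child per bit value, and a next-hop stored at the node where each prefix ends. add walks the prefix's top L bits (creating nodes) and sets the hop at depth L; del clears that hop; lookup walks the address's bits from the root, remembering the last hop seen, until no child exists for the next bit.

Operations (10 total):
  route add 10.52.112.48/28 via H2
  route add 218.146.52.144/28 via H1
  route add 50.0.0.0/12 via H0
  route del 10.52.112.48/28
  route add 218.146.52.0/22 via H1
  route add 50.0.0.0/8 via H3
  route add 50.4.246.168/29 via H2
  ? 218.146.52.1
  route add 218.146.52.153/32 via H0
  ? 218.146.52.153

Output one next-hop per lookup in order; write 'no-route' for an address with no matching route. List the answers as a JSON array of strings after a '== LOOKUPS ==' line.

Process each operation:
  + 10.52.112.48/28 (H2) depth=28
  + 218.146.52.144/28 (H1) depth=28
  + 50.0.0.0/12 (H0) depth=12
  del 10.52.112.48/28 (clear depth 28)
  + 218.146.52.0/22 (H1) depth=22
  + 50.0.0.0/8 (H3) depth=8
  + 50.4.246.168/29 (H2) depth=29
  lookup 218.146.52.1: bits 110110101001001000110100 walk d0:-→d1:-→d2:-→d3:-→d4:-→d5:-→d6:-→d7:-→d8:-→d9:-→d10:-→d11:-→d12:-→d13:-→d14:-→d15:-→d16:-→d17:-→d18:-→d19:-→d20:-→d21:-→d22:H1→d23:-→d24:- -> H1
  + 218.146.52.153/32 (H0) depth=32
  lookup 218.146.52.153: bits 11011010100100100011010010011001 walk d0:-→d1:-→d2:-→d3:-→d4:-→d5:-→d6:-→d7:-→d8:-→d9:-→d10:-→d11:-→d12:-→d13:-→d14:-→d15:-→d16:-→d17:-→d18:-→d19:-→d20:-→d21:-→d22:H1→d23:-→d24:-→d25:-→d26:-→d27:-→d28:H1→d29:-→d30:-→d31:-→d32:H0 -> H0

== LOOKUPS ==
["H1","H0"]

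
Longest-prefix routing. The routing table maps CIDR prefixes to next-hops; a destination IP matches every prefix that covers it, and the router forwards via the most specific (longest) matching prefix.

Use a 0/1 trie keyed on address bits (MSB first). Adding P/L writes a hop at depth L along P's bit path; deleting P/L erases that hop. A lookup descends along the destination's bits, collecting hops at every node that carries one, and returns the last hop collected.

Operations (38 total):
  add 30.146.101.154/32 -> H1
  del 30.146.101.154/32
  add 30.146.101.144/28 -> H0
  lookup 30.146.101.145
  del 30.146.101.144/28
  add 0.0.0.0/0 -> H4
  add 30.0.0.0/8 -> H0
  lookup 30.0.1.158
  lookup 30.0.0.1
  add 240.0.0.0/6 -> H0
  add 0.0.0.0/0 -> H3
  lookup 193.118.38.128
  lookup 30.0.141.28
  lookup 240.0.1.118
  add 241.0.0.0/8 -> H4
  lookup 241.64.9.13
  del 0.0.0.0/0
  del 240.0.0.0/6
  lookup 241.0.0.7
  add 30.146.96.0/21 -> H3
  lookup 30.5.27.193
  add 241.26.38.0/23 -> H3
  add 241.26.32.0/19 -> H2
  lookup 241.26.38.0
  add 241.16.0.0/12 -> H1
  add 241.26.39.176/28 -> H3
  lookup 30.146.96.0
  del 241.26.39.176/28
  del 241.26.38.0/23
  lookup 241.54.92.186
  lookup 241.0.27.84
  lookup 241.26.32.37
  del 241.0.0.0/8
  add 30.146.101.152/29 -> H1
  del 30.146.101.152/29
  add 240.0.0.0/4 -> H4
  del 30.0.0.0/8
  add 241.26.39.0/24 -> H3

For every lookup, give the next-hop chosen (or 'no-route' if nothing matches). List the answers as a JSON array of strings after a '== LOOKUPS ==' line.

Trace:
  add 30.146.101.154/32 -> H1 at depth 32
  - 30.146.101.154/32 clear@32
  add 30.146.101.144/28 -> H0 at depth 28
  Q 30.146.101.145: descend 0001111010010010011001011001 ; hops seen [H0] ; pick H0
  - 30.146.101.144/28 clear@28
  add 0.0.0.0/0 -> H4 at depth 0
  add 30.0.0.0/8 -> H0 at depth 8
  Q 30.0.1.158: descend 00011110 ; hops seen [H4,H0] ; pick H0
  Q 30.0.0.1: descend 00011110 ; hops seen [H4,H0] ; pick H0
  add 240.0.0.0/6 -> H0 at depth 6
  add 0.0.0.0/0 -> H3 at depth 0
  Q 193.118.38.128: descend 11 ; hops seen [H3] ; pick H3
  Q 30.0.141.28: descend 00011110 ; hops seen [H3,H0] ; pick H0
  Q 240.0.1.118: descend 111100 ; hops seen [H3,H0] ; pick H0
  add 241.0.0.0/8 -> H4 at depth 8
  Q 241.64.9.13: descend 11110001 ; hops seen [H3,H0,H4] ; pick H4
  - 0.0.0.0/0 clear@0
  - 240.0.0.0/6 clear@6
  Q 241.0.0.7: descend 11110001 ; hops seen [H4] ; pick H4
  add 30.146.96.0/21 -> H3 at depth 21
  Q 30.5.27.193: descend 00011110 ; hops seen [H0] ; pick H0
  add 241.26.38.0/23 -> H3 at depth 23
  add 241.26.32.0/19 -> H2 at depth 19
  Q 241.26.38.0: descend 11110001000110100010011 ; hops seen [H4,H2,H3] ; pick H3
  add 241.16.0.0/12 -> H1 at depth 12
  add 241.26.39.176/28 -> H3 at depth 28
  Q 30.146.96.0: descend 000111101001001001100 ; hops seen [H0,H3] ; pick H3
  - 241.26.39.176/28 clear@28
  - 241.26.38.0/23 clear@23
  Q 241.54.92.186: descend 1111000100 ; hops seen [H4] ; pick H4
  Q 241.0.27.84: descend 11110001000 ; hops seen [H4] ; pick H4
  Q 241.26.32.37: descend 111100010001101000100 ; hops seen [H4,H1,H2] ; pick H2
  - 241.0.0.0/8 clear@8
  add 30.146.101.152/29 -> H1 at depth 29
  - 30.146.101.152/29 clear@29
  add 240.0.0.0/4 -> H4 at depth 4
  - 30.0.0.0/8 clear@8
  add 241.26.39.0/24 -> H3 at depth 24

== LOOKUPS ==
["H0","H0","H0","H3","H0","H0","H4","H4","H0","H3","H3","H4","H4","H2"]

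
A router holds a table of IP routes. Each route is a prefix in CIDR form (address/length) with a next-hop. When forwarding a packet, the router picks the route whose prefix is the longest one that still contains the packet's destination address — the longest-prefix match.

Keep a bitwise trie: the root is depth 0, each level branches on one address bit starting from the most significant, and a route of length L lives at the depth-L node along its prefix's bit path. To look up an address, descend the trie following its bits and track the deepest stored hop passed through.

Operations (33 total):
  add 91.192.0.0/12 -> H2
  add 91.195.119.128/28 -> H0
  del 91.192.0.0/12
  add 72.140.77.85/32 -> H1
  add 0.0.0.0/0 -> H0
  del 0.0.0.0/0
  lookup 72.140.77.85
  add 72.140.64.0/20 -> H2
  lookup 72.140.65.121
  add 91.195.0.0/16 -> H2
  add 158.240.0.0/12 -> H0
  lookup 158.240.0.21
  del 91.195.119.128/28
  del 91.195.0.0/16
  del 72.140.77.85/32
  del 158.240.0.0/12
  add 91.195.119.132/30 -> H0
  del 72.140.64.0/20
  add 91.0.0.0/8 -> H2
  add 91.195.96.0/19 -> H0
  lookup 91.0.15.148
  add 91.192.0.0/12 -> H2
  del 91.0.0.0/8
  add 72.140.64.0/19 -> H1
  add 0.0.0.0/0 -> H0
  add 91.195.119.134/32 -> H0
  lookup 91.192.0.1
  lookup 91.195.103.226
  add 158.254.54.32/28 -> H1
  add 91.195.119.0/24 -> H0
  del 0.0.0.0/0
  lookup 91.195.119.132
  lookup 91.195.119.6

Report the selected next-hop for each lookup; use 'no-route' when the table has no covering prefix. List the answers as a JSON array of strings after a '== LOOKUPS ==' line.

Trace:
  add 91.192.0.0/12 -> H2 at depth 12
  add 91.195.119.128/28 -> H0 at depth 28
  - 91.192.0.0/12 clear@12
  add 72.140.77.85/32 -> H1 at depth 32
  add 0.0.0.0/0 -> H0 at depth 0
  - 0.0.0.0/0 clear@0
  ? 72.140.77.85  path d0:-→d1:-→d2:-→d3:-→d4:-→d5:-→d6:-→d7:-→d8:-→d9:-→d10:-→d11:-→d12:-→d13:-→d14:-→d15:-→d16:-→d17:-→d18:-→d19:-→d20:-→d21:-→d22:-→d23:-→d24:-→d25:-→d26:-→d27:-→d28:-→d29:-→d30:-→d31:-→d32:H1  best=H1
  add 72.140.64.0/20 -> H2 at depth 20
  ? 72.140.65.121  path d0:-→d1:-→d2:-→d3:-→d4:-→d5:-→d6:-→d7:-→d8:-→d9:-→d10:-→d11:-→d12:-→d13:-→d14:-→d15:-→d16:-→d17:-→d18:-→d19:-→d20:H2  best=H2
  add 91.195.0.0/16 -> H2 at depth 16
  add 158.240.0.0/12 -> H0 at depth 12
  ? 158.240.0.21  path d0:-→d1:-→d2:-→d3:-→d4:-→d5:-→d6:-→d7:-→d8:-→d9:-→d10:-→d11:-→d12:H0  best=H0
  - 91.195.119.128/28 clear@28
  - 91.195.0.0/16 clear@16
  - 72.140.77.85/32 clear@32
  - 158.240.0.0/12 clear@12
  add 91.195.119.132/30 -> H0 at depth 30
  - 72.140.64.0/20 clear@20
  add 91.0.0.0/8 -> H2 at depth 8
  add 91.195.96.0/19 -> H0 at depth 19
  ? 91.0.15.148  path d0:-→d1:-→d2:-→d3:-→d4:-→d5:-→d6:-→d7:-→d8:H2  best=H2
  add 91.192.0.0/12 -> H2 at depth 12
  - 91.0.0.0/8 clear@8
  add 72.140.64.0/19 -> H1 at depth 19
  add 0.0.0.0/0 -> H0 at depth 0
  add 91.195.119.134/32 -> H0 at depth 32
  ? 91.192.0.1  path d0:H0→d1:-→d2:-→d3:-→d4:-→d5:-→d6:-→d7:-→d8:-→d9:-→d10:-→d11:-→d12:H2→d13:-→d14:-  best=H2
  ? 91.195.103.226  path d0:H0→d1:-→d2:-→d3:-→d4:-→d5:-→d6:-→d7:-→d8:-→d9:-→d10:-→d11:-→d12:H2→d13:-→d14:-→d15:-→d16:-→d17:-→d18:-→d19:H0  best=H0
  add 158.254.54.32/28 -> H1 at depth 28
  add 91.195.119.0/24 -> H0 at depth 24
  - 0.0.0.0/0 clear@0
  ? 91.195.119.132  path d0:-→d1:-→d2:-→d3:-→d4:-→d5:-→d6:-→d7:-→d8:-→d9:-→d10:-→d11:-→d12:H2→d13:-→d14:-→d15:-→d16:-→d17:-→d18:-→d19:H0→d20:-→d21:-→d22:-→d23:-→d24:H0→d25:-→d26:-→d27:-→d28:-→d29:-→d30:H0  best=H0
  ? 91.195.119.6  path d0:-→d1:-→d2:-→d3:-→d4:-→d5:-→d6:-→d7:-→d8:-→d9:-→d10:-→d11:-→d12:H2→d13:-→d14:-→d15:-→d16:-→d17:-→d18:-→d19:H0→d20:-→d21:-→d22:-→d23:-→d24:H0  best=H0

== LOOKUPS ==
["H1","H2","H0","H2","H2","H0","H0","H0"]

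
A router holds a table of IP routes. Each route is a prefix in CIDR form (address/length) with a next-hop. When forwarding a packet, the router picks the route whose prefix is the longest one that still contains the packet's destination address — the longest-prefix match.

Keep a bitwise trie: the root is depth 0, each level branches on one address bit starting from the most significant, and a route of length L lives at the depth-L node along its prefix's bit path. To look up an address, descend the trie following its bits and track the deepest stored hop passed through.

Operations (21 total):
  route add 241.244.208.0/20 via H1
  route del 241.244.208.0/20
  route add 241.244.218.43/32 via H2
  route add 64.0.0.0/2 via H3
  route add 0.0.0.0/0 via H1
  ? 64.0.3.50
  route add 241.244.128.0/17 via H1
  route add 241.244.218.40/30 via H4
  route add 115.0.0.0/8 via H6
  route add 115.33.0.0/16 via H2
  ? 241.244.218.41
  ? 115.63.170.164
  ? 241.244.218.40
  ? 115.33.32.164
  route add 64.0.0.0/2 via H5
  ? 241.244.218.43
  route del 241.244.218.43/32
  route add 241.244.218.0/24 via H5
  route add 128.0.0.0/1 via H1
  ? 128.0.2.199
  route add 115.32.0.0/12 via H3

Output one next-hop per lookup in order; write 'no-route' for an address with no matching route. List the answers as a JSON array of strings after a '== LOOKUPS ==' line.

Process each operation:
  + 241.244.208.0/20 (H1) depth=20
  del 241.244.208.0/20 (clear depth 20)
  + 241.244.218.43/32 (H2) depth=32
  + 64.0.0.0/2 (H3) depth=2
  + 0.0.0.0/0 (H1) depth=0
  Q 64.0.3.50: descend 01 ; hops seen [H1,H3] ; pick H3
  + 241.244.128.0/17 (H1) depth=17
  + 241.244.218.40/30 (H4) depth=30
  + 115.0.0.0/8 (H6) depth=8
  + 115.33.0.0/16 (H2) depth=16
  Q 241.244.218.41: descend 111100011111010011011010001010 ; hops seen [H1,H1,H4] ; pick H4
  Q 115.63.170.164: descend 01110011001 ; hops seen [H1,H3,H6] ; pick H6
  Q 241.244.218.40: descend 111100011111010011011010001010 ; hops seen [H1,H1,H4] ; pick H4
  Q 115.33.32.164: descend 0111001100100001 ; hops seen [H1,H3,H6,H2] ; pick H2
  + 64.0.0.0/2 (H5) depth=2
  Q 241.244.218.43: descend 11110001111101001101101000101011 ; hops seen [H1,H1,H4,H2] ; pick H2
  del 241.244.218.43/32 (clear depth 32)
  + 241.244.218.0/24 (H5) depth=24
  + 128.0.0.0/1 (H1) depth=1
  Q 128.0.2.199: descend 1 ; hops seen [H1,H1] ; pick H1
  + 115.32.0.0/12 (H3) depth=12

== LOOKUPS ==
["H3","H4","H6","H4","H2","H2","H1"]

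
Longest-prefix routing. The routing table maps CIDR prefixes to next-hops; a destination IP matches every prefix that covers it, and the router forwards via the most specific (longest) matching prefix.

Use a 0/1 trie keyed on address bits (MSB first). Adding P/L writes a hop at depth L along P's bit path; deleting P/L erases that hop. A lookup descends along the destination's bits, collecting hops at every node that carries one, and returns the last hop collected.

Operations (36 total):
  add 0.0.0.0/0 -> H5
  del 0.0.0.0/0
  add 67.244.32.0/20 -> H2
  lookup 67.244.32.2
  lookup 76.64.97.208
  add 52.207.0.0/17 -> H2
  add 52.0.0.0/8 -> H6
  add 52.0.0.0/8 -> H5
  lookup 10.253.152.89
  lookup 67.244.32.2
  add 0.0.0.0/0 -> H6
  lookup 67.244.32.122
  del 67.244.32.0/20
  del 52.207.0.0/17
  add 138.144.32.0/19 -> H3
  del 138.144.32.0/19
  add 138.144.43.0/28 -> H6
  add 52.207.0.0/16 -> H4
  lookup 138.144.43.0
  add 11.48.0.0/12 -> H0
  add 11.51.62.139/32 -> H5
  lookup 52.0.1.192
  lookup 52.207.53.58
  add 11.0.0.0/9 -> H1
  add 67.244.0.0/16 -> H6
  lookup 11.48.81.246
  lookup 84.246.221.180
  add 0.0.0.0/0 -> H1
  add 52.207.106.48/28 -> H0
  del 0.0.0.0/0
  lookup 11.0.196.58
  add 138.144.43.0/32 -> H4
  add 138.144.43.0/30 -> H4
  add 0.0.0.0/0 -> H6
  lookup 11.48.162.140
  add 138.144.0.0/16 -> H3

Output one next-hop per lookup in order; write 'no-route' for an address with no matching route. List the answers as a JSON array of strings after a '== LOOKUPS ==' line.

Trace:
  add 0.0.0.0/0 -> H5 at depth 0
  - 0.0.0.0/0 clear@0
  add 67.244.32.0/20 -> H2 at depth 20
  Q 67.244.32.2: descend 01000011111101000010 ; hops seen [H2] ; pick H2
  Q 76.64.97.208: descend 0100 ; hops seen [∅] ; pick no-route
  add 52.207.0.0/17 -> H2 at depth 17
  add 52.0.0.0/8 -> H6 at depth 8
  add 52.0.0.0/8 -> H5 at depth 8
  Q 10.253.152.89: descend 00 ; hops seen [∅] ; pick no-route
  Q 67.244.32.2: descend 01000011111101000010 ; hops seen [H2] ; pick H2
  add 0.0.0.0/0 -> H6 at depth 0
  Q 67.244.32.122: descend 01000011111101000010 ; hops seen [H6,H2] ; pick H2
  - 67.244.32.0/20 clear@20
  - 52.207.0.0/17 clear@17
  add 138.144.32.0/19 -> H3 at depth 19
  - 138.144.32.0/19 clear@19
  add 138.144.43.0/28 -> H6 at depth 28
  add 52.207.0.0/16 -> H4 at depth 16
  Q 138.144.43.0: descend 1000101010010000001010110000 ; hops seen [H6,H6] ; pick H6
  add 11.48.0.0/12 -> H0 at depth 12
  add 11.51.62.139/32 -> H5 at depth 32
  Q 52.0.1.192: descend 00110100 ; hops seen [H6,H5] ; pick H5
  Q 52.207.53.58: descend 00110100110011110 ; hops seen [H6,H5,H4] ; pick H4
  add 11.0.0.0/9 -> H1 at depth 9
  add 67.244.0.0/16 -> H6 at depth 16
  Q 11.48.81.246: descend 00001011001100 ; hops seen [H6,H1,H0] ; pick H0
  Q 84.246.221.180: descend 010 ; hops seen [H6] ; pick H6
  add 0.0.0.0/0 -> H1 at depth 0
  add 52.207.106.48/28 -> H0 at depth 28
  - 0.0.0.0/0 clear@0
  Q 11.0.196.58: descend 0000101100 ; hops seen [H1] ; pick H1
  add 138.144.43.0/32 -> H4 at depth 32
  add 138.144.43.0/30 -> H4 at depth 30
  add 0.0.0.0/0 -> H6 at depth 0
  Q 11.48.162.140: descend 00001011001100 ; hops seen [H6,H1,H0] ; pick H0
  add 138.144.0.0/16 -> H3 at depth 16

== LOOKUPS ==
["H2","no-route","no-route","H2","H2","H6","H5","H4","H0","H6","H1","H0"]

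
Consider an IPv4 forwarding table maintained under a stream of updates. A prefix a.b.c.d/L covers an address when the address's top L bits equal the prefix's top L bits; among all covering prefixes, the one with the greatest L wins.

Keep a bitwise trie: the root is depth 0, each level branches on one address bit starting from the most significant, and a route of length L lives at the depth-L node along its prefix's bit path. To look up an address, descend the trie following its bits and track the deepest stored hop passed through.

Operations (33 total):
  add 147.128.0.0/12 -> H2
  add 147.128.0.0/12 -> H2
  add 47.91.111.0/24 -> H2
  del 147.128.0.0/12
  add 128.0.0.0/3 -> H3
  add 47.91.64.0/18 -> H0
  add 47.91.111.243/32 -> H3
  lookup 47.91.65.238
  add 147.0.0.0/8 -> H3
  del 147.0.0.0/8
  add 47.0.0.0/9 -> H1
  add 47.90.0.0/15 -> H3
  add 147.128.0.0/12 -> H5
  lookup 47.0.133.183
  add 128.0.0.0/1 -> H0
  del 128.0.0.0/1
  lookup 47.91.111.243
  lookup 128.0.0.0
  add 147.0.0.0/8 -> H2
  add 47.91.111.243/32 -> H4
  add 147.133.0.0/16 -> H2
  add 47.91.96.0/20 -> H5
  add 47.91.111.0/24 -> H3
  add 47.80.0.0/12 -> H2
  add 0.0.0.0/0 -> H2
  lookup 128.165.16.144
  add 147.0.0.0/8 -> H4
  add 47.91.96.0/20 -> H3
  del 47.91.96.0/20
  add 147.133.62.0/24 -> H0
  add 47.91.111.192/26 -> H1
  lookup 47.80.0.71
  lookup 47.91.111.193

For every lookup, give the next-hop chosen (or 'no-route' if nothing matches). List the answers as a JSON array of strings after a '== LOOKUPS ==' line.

Process each operation:
  + 147.128.0.0/12 (H2) depth=12
  + 147.128.0.0/12 (H2) depth=12
  + 47.91.111.0/24 (H2) depth=24
  - 147.128.0.0/12 clear@12
  + 128.0.0.0/3 (H3) depth=3
  + 47.91.64.0/18 (H0) depth=18
  + 47.91.111.243/32 (H3) depth=32
  ? 47.91.65.238  path d0:-→d1:-→d2:-→d3:-→d4:-→d5:-→d6:-→d7:-→d8:-→d9:-→d10:-→d11:-→d12:-→d13:-→d14:-→d15:-→d16:-→d17:-→d18:H0  best=H0
  + 147.0.0.0/8 (H3) depth=8
  - 147.0.0.0/8 clear@8
  + 47.0.0.0/9 (H1) depth=9
  + 47.90.0.0/15 (H3) depth=15
  + 147.128.0.0/12 (H5) depth=12
  ? 47.0.133.183  path d0:-→d1:-→d2:-→d3:-→d4:-→d5:-→d6:-→d7:-→d8:-→d9:H1  best=H1
  + 128.0.0.0/1 (H0) depth=1
  - 128.0.0.0/1 clear@1
  ? 47.91.111.243  path d0:-→d1:-→d2:-→d3:-→d4:-→d5:-→d6:-→d7:-→d8:-→d9:H1→d10:-→d11:-→d12:-→d13:-→d14:-→d15:H3→d16:-→d17:-→d18:H0→d19:-→d20:-→d21:-→d22:-→d23:-→d24:H2→d25:-→d26:-→d27:-→d28:-→d29:-→d30:-→d31:-→d32:H3  best=H3
  ? 128.0.0.0  path d0:-→d1:-→d2:-→d3:H3  best=H3
  + 147.0.0.0/8 (H2) depth=8
  + 47.91.111.243/32 (H4) depth=32
  + 147.133.0.0/16 (H2) depth=16
  + 47.91.96.0/20 (H5) depth=20
  + 47.91.111.0/24 (H3) depth=24
  + 47.80.0.0/12 (H2) depth=12
  + 0.0.0.0/0 (H2) depth=0
  ? 128.165.16.144  path d0:H2→d1:-→d2:-→d3:H3  best=H3
  + 147.0.0.0/8 (H4) depth=8
  + 47.91.96.0/20 (H3) depth=20
  - 47.91.96.0/20 clear@20
  + 147.133.62.0/24 (H0) depth=24
  + 47.91.111.192/26 (H1) depth=26
  ? 47.80.0.71  path d0:H2→d1:-→d2:-→d3:-→d4:-→d5:-→d6:-→d7:-→d8:-→d9:H1→d10:-→d11:-→d12:H2  best=H2
  ? 47.91.111.193  path d0:H2→d1:-→d2:-→d3:-→d4:-→d5:-→d6:-→d7:-→d8:-→d9:H1→d10:-→d11:-→d12:H2→d13:-→d14:-→d15:H3→d16:-→d17:-→d18:H0→d19:-→d20:-→d21:-→d22:-→d23:-→d24:H3→d25:-→d26:H1  best=H1

== LOOKUPS ==
["H0","H1","H3","H3","H3","H2","H1"]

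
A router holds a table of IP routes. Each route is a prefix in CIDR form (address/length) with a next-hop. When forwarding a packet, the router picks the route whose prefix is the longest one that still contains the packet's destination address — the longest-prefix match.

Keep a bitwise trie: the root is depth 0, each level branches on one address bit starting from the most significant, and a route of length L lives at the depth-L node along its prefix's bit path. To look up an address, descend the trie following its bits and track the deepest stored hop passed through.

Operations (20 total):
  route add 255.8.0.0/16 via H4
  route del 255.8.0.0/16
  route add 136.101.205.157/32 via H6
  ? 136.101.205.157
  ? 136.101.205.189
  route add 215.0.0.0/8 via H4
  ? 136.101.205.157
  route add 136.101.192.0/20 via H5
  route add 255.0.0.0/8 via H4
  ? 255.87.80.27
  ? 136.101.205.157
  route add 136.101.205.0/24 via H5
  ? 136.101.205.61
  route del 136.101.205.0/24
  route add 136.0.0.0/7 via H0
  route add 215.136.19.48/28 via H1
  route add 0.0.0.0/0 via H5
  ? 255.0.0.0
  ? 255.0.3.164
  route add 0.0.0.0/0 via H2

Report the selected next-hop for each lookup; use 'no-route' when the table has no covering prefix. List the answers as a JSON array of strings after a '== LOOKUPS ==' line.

Apply in order:
  + 255.8.0.0/16 (H4) depth=16
  - 255.8.0.0/16 clear@16
  + 136.101.205.157/32 (H6) depth=32
  lookup 136.101.205.157: bits 10001000011001011100110110011101 walk d0:-→d1:-→d2:-→d3:-→d4:-→d5:-→d6:-→d7:-→d8:-→d9:-→d10:-→d11:-→d12:-→d13:-→d14:-→d15:-→d16:-→d17:-→d18:-→d19:-→d20:-→d21:-→d22:-→d23:-→d24:-→d25:-→d26:-→d27:-→d28:-→d29:-→d30:-→d31:-→d32:H6 -> H6
  lookup 136.101.205.189: bits 10001000011001011100110110 walk d0:-→d1:-→d2:-→d3:-→d4:-→d5:-→d6:-→d7:-→d8:-→d9:-→d10:-→d11:-→d12:-→d13:-→d14:-→d15:-→d16:-→d17:-→d18:-→d19:-→d20:-→d21:-→d22:-→d23:-→d24:-→d25:-→d26:- -> no-route
  + 215.0.0.0/8 (H4) depth=8
  lookup 136.101.205.157: bits 10001000011001011100110110011101 walk d0:-→d1:-→d2:-→d3:-→d4:-→d5:-→d6:-→d7:-→d8:-→d9:-→d10:-→d11:-→d12:-→d13:-→d14:-→d15:-→d16:-→d17:-→d18:-→d19:-→d20:-→d21:-→d22:-→d23:-→d24:-→d25:-→d26:-→d27:-→d28:-→d29:-→d30:-→d31:-→d32:H6 -> H6
  + 136.101.192.0/20 (H5) depth=20
  + 255.0.0.0/8 (H4) depth=8
  lookup 255.87.80.27: bits 111111110 walk d0:-→d1:-→d2:-→d3:-→d4:-→d5:-→d6:-→d7:-→d8:H4→d9:- -> H4
  lookup 136.101.205.157: bits 10001000011001011100110110011101 walk d0:-→d1:-→d2:-→d3:-→d4:-→d5:-→d6:-→d7:-→d8:-→d9:-→d10:-→d11:-→d12:-→d13:-→d14:-→d15:-→d16:-→d17:-→d18:-→d19:-→d20:H5→d21:-→d22:-→d23:-→d24:-→d25:-→d26:-→d27:-→d28:-→d29:-→d30:-→d31:-→d32:H6 -> H6
  + 136.101.205.0/24 (H5) depth=24
  lookup 136.101.205.61: bits 100010000110010111001101 walk d0:-→d1:-→d2:-→d3:-→d4:-→d5:-→d6:-→d7:-→d8:-→d9:-→d10:-→d11:-→d12:-→d13:-→d14:-→d15:-→d16:-→d17:-→d18:-→d19:-→d20:H5→d21:-→d22:-→d23:-→d24:H5 -> H5
  - 136.101.205.0/24 clear@24
  + 136.0.0.0/7 (H0) depth=7
  + 215.136.19.48/28 (H1) depth=28
  + 0.0.0.0/0 (H5) depth=0
  lookup 255.0.0.0: bits 111111110000 walk d0:H5→d1:-→d2:-→d3:-→d4:-→d5:-→d6:-→d7:-→d8:H4→d9:-→d10:-→d11:-→d12:- -> H4
  lookup 255.0.3.164: bits 111111110000 walk d0:H5→d1:-→d2:-→d3:-→d4:-→d5:-→d6:-→d7:-→d8:H4→d9:-→d10:-→d11:-→d12:- -> H4
  + 0.0.0.0/0 (H2) depth=0

== LOOKUPS ==
["H6","no-route","H6","H4","H6","H5","H4","H4"]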